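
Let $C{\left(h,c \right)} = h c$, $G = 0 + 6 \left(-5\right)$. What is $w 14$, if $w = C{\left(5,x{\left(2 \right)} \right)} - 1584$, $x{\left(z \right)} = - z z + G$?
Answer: $-24556$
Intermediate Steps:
$G = -30$ ($G = 0 - 30 = -30$)
$x{\left(z \right)} = -30 - z^{2}$ ($x{\left(z \right)} = - z z - 30 = - z^{2} - 30 = -30 - z^{2}$)
$C{\left(h,c \right)} = c h$
$w = -1754$ ($w = \left(-30 - 2^{2}\right) 5 - 1584 = \left(-30 - 4\right) 5 - 1584 = \left(-34\right) 5 - 1584 = -170 - 1584 = -1754$)
$w 14 = \left(-1754\right) 14 = -24556$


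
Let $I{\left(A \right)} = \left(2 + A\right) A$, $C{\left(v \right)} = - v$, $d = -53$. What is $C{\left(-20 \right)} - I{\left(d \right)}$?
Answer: $-2683$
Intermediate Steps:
$I{\left(A \right)} = A \left(2 + A\right)$
$C{\left(-20 \right)} - I{\left(d \right)} = \left(-1\right) \left(-20\right) - - 53 \left(2 - 53\right) = 20 - \left(-53\right) \left(-51\right) = 20 - 2703 = -2683$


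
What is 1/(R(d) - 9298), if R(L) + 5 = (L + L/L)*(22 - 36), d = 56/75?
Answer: -75/699559 ≈ -0.00010721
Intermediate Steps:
d = 56/75 (d = 56*(1/75) = 56/75 ≈ 0.74667)
R(L) = -19 - 14*L (R(L) = -5 + (L + L/L)*(22 - 36) = -5 + (L + 1)*(-14) = -5 + (1 + L)*(-14) = -5 + (-14 - 14*L) = -19 - 14*L)
1/(R(d) - 9298) = 1/((-19 - 14*56/75) - 9298) = 1/((-19 - 784/75) - 9298) = 1/(-2209/75 - 9298) = 1/(-699559/75) = -75/699559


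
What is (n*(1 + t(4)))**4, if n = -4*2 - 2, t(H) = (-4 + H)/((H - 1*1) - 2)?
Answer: 10000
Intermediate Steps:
t(H) = (-4 + H)/(-3 + H) (t(H) = (-4 + H)/((H - 1) - 2) = (-4 + H)/((-1 + H) - 2) = (-4 + H)/(-3 + H))
n = -10 (n = -8 - 2 = -10)
(n*(1 + t(4)))**4 = (-10*(1 + (-4 + 4)/(-3 + 4)))**4 = (-10*(1 + 0/1))**4 = (-10*(1 + 1*0))**4 = (-10*(1 + 0))**4 = (-10*1)**4 = (-10)**4 = 10000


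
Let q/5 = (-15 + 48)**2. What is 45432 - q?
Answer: 39987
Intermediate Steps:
q = 5445 (q = 5*(-15 + 48)**2 = 5*33**2 = 5*1089 = 5445)
45432 - q = 45432 - 1*5445 = 45432 - 5445 = 39987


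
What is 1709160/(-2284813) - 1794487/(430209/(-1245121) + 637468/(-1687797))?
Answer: 8616335781024941812038687/3472527920306936413 ≈ 2.4813e+6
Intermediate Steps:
1709160/(-2284813) - 1794487/(430209/(-1245121) + 637468/(-1687797)) = 1709160*(-1/2284813) - 1794487/(430209*(-1/1245121) + 637468*(-1/1687797)) = -1709160/2284813 - 1794487/(-430209/1245121 - 637468/1687797) = -1709160/2284813 - 1794487/(-1519830253201/2101511488437) = -1709160/2284813 - 1794487*(-2101511488437/1519830253201) = -1709160/2284813 + 3771135046350846819/1519830253201 = 8616335781024941812038687/3472527920306936413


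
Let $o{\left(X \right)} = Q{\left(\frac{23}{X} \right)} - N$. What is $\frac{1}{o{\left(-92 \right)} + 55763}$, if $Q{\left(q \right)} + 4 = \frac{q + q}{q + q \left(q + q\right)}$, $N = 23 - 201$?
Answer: $\frac{1}{55941} \approx 1.7876 \cdot 10^{-5}$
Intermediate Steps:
$N = -178$ ($N = 23 - 201 = -178$)
$Q{\left(q \right)} = -4 + \frac{2 q}{q + 2 q^{2}}$ ($Q{\left(q \right)} = -4 + \frac{q + q}{q + q \left(q + q\right)} = -4 + \frac{2 q}{q + q 2 q} = -4 + \frac{2 q}{q + 2 q^{2}}$)
$o{\left(X \right)} = 178 + \frac{2 \left(-1 - \frac{92}{X}\right)}{1 + \frac{46}{X}}$ ($o{\left(X \right)} = \frac{2 \left(-1 - 4 \frac{23}{X}\right)}{1 + 2 \frac{23}{X}} - -178 = \frac{2 \left(-1 - \frac{92}{X}\right)}{1 + \frac{46}{X}} + 178 = 178 + \frac{2 \left(-1 - \frac{92}{X}\right)}{1 + \frac{46}{X}}$)
$\frac{1}{o{\left(-92 \right)} + 55763} = \frac{1}{\frac{4 \left(2001 + 44 \left(-92\right)\right)}{46 - 92} + 55763} = \frac{1}{\frac{4 \left(2001 - 4048\right)}{-46} + 55763} = \frac{1}{4 \left(- \frac{1}{46}\right) \left(-2047\right) + 55763} = \frac{1}{178 + 55763} = \frac{1}{55941}$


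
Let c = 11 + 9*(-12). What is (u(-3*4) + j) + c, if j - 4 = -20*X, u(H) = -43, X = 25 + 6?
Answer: -756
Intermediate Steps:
X = 31
j = -616 (j = 4 - 20*31 = 4 - 620 = -616)
c = -97 (c = 11 - 108 = -97)
(u(-3*4) + j) + c = (-43 - 616) - 97 = -659 - 97 = -756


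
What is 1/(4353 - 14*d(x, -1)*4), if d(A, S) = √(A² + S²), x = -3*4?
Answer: 4353/18493889 + 56*√145/18493889 ≈ 0.00027184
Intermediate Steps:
x = -12
1/(4353 - 14*d(x, -1)*4) = 1/(4353 - 14*√((-12)² + (-1)²)*4) = 1/(4353 - 14*√(144 + 1)*4) = 1/(4353 - 14*√145*4) = 1/(4353 - 56*√145)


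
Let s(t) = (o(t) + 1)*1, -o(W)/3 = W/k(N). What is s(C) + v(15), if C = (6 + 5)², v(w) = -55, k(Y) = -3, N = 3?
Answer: 67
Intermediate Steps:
o(W) = W (o(W) = -3*W/(-3) = -3*W*(-1)/3 = -(-1)*W = W)
C = 121 (C = 11² = 121)
s(t) = 1 + t (s(t) = (t + 1)*1 = (1 + t)*1 = 1 + t)
s(C) + v(15) = (1 + 121) - 55 = 122 - 55 = 67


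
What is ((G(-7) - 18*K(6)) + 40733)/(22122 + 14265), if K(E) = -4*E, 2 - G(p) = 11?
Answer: 41156/36387 ≈ 1.1311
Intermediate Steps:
G(p) = -9 (G(p) = 2 - 1*11 = 2 - 11 = -9)
((G(-7) - 18*K(6)) + 40733)/(22122 + 14265) = ((-9 - (-72)*6) + 40733)/(22122 + 14265) = ((-9 - 18*(-24)) + 40733)/36387 = ((-9 + 432) + 40733)*(1/36387) = (423 + 40733)*(1/36387) = 41156*(1/36387) = 41156/36387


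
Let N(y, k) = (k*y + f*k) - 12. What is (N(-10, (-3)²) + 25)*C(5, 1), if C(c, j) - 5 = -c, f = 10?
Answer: 0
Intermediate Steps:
N(y, k) = -12 + 10*k + k*y (N(y, k) = (k*y + 10*k) - 12 = (10*k + k*y) - 12 = -12 + 10*k + k*y)
C(c, j) = 5 - c
(N(-10, (-3)²) + 25)*C(5, 1) = ((-12 + 10*(-3)² + (-3)²*(-10)) + 25)*(5 - 1*5) = ((-12 + 10*9 + 9*(-10)) + 25)*(5 - 5) = ((-12 + 90 - 90) + 25)*0 = (-12 + 25)*0 = 13*0 = 0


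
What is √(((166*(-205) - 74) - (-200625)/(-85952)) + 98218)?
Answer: √7400636287729/10744 ≈ 253.20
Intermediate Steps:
√(((166*(-205) - 74) - (-200625)/(-85952)) + 98218) = √(((-34030 - 74) - (-200625)*(-1)/85952) + 98218) = √((-34104 - 1*200625/85952) + 98218) = √((-34104 - 200625/85952) + 98218) = √(-2931507633/85952 + 98218) = √(5510525903/85952) = √7400636287729/10744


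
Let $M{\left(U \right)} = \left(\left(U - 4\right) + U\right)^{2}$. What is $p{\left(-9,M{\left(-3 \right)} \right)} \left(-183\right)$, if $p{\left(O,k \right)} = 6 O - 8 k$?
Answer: $156282$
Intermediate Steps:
$M{\left(U \right)} = \left(-4 + 2 U\right)^{2}$ ($M{\left(U \right)} = \left(\left(U - 4\right) + U\right)^{2} = \left(\left(-4 + U\right) + U\right)^{2} = \left(-4 + 2 U\right)^{2}$)
$p{\left(O,k \right)} = - 8 k + 6 O$
$p{\left(-9,M{\left(-3 \right)} \right)} \left(-183\right) = \left(- 8 \cdot 4 \left(-2 - 3\right)^{2} + 6 \left(-9\right)\right) \left(-183\right) = \left(- 8 \cdot 4 \left(-5\right)^{2} - 54\right) \left(-183\right) = \left(- 8 \cdot 4 \cdot 25 - 54\right) \left(-183\right) = \left(\left(-8\right) 100 - 54\right) \left(-183\right) = \left(-800 - 54\right) \left(-183\right) = \left(-854\right) \left(-183\right) = 156282$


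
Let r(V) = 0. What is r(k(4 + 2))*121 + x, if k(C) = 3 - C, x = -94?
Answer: -94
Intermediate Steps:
r(k(4 + 2))*121 + x = 0*121 - 94 = 0 - 94 = -94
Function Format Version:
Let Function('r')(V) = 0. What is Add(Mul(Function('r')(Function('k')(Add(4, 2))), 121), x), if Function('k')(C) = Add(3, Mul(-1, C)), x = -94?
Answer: -94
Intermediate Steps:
Add(Mul(Function('r')(Function('k')(Add(4, 2))), 121), x) = Add(Mul(0, 121), -94) = Add(0, -94) = -94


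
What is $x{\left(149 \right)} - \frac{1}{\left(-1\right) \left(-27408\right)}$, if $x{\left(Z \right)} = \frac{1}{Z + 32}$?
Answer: $\frac{27227}{4960848} \approx 0.0054884$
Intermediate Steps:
$x{\left(Z \right)} = \frac{1}{32 + Z}$
$x{\left(149 \right)} - \frac{1}{\left(-1\right) \left(-27408\right)} = \frac{1}{32 + 149} - \frac{1}{\left(-1\right) \left(-27408\right)} = \frac{1}{181} - \frac{1}{27408} = \frac{27227}{4960848}$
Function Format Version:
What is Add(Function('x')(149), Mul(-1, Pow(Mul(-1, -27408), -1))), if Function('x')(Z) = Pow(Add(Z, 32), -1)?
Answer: Rational(27227, 4960848) ≈ 0.0054884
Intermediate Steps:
Function('x')(Z) = Pow(Add(32, Z), -1)
Add(Function('x')(149), Mul(-1, Pow(Mul(-1, -27408), -1))) = Add(Pow(Add(32, 149), -1), Mul(-1, Pow(Mul(-1, -27408), -1))) = Add(Pow(181, -1), Mul(-1, Pow(27408, -1))) = Add(Rational(1, 181), Mul(-1, Rational(1, 27408))) = Add(Rational(1, 181), Rational(-1, 27408)) = Rational(27227, 4960848)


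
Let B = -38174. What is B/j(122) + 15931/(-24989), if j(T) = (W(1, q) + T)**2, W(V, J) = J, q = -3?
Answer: -1179528977/353869229 ≈ -3.3332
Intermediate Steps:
j(T) = (-3 + T)**2
B/j(122) + 15931/(-24989) = -38174/(-3 + 122)**2 + 15931/(-24989) = -38174/(119**2) + 15931*(-1/24989) = -38174/14161 - 15931/24989 = -1179528977/353869229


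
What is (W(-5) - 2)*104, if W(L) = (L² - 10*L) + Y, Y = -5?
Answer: 7072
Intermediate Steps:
W(L) = -5 + L² - 10*L (W(L) = (L² - 10*L) - 5 = -5 + L² - 10*L)
(W(-5) - 2)*104 = ((-5 + (-5)² - 10*(-5)) - 2)*104 = ((-5 + 25 + 50) - 2)*104 = (70 - 2)*104 = 68*104 = 7072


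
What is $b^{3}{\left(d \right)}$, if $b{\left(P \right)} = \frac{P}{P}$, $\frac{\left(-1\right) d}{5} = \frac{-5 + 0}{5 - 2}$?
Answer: $1$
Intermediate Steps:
$d = \frac{25}{3}$ ($d = - 5 \frac{-5 + 0}{5 - 2} = - 5 \left(- \frac{5}{5 + \left(-2 + 0\right)}\right) = - 5 \left(- \frac{5}{5 - 2}\right) = - 5 \left(- \frac{5}{3}\right) = - 5 \left(\left(-5\right) \frac{1}{3}\right) = \left(-5\right) \left(- \frac{5}{3}\right) = \frac{25}{3} \approx 8.3333$)
$b{\left(P \right)} = 1$
$b^{3}{\left(d \right)} = 1^{3} = 1$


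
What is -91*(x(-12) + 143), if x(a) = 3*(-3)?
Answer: -12194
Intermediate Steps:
x(a) = -9
-91*(x(-12) + 143) = -91*(-9 + 143) = -91*134 = -12194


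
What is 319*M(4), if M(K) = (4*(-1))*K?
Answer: -5104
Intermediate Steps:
M(K) = -4*K
319*M(4) = 319*(-4*4) = 319*(-16) = -5104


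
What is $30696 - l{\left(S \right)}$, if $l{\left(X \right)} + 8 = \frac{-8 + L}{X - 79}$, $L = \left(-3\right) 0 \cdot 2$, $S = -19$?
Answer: $\frac{1504492}{49} \approx 30704.0$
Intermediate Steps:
$L = 0$ ($L = 0 \cdot 2 = 0$)
$l{\left(X \right)} = -8 - \frac{8}{-79 + X}$ ($l{\left(X \right)} = -8 + \frac{-8 + 0}{X - 79} = -8 - \frac{8}{-79 + X}$)
$30696 - l{\left(S \right)} = 30696 - \frac{8 \left(78 - -19\right)}{-79 - 19} = 30696 - \frac{8 \left(78 + 19\right)}{-98} = 30696 - 8 \left(- \frac{1}{98}\right) 97 = 30696 - - \frac{388}{49} = 30696 + \frac{388}{49} = \frac{1504492}{49}$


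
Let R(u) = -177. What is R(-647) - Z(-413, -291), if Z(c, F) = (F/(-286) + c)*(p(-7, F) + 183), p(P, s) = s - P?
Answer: -11951149/286 ≈ -41787.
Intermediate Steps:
Z(c, F) = (190 + F)*(c - F/286) (Z(c, F) = (F/(-286) + c)*((F - 1*(-7)) + 183) = (F*(-1/286) + c)*((F + 7) + 183) = (-F/286 + c)*((7 + F) + 183) = (c - F/286)*(190 + F) = (190 + F)*(c - F/286))
R(-647) - Z(-413, -291) = -177 - (190*(-413) - 95/143*(-291) - 1/286*(-291)**2 - 291*(-413)) = -177 - (-78470 + 27645/143 - 1/286*84681 + 120183) = -177 - (-78470 + 27645/143 - 84681/286 + 120183) = -177 - 1*11900527/286 = -177 - 11900527/286 = -11951149/286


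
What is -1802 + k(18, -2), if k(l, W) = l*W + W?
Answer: -1840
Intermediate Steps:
k(l, W) = W + W*l (k(l, W) = W*l + W = W + W*l)
-1802 + k(18, -2) = -1802 - 2*(1 + 18) = -1802 - 2*19 = -1802 - 38 = -1840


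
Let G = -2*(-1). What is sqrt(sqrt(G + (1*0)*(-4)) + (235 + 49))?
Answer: sqrt(284 + sqrt(2)) ≈ 16.894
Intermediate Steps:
G = 2
sqrt(sqrt(G + (1*0)*(-4)) + (235 + 49)) = sqrt(sqrt(2 + (1*0)*(-4)) + (235 + 49)) = sqrt(sqrt(2 + 0*(-4)) + 284) = sqrt(sqrt(2 + 0) + 284) = sqrt(sqrt(2) + 284) = sqrt(284 + sqrt(2))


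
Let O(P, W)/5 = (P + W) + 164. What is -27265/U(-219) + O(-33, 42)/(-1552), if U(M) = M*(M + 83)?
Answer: -8509805/5778096 ≈ -1.4728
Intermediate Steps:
O(P, W) = 820 + 5*P + 5*W (O(P, W) = 5*((P + W) + 164) = 5*(164 + P + W) = 820 + 5*P + 5*W)
U(M) = M*(83 + M)
-27265/U(-219) + O(-33, 42)/(-1552) = -27265*(-1/(219*(83 - 219))) + (820 + 5*(-33) + 5*42)/(-1552) = -27265/((-219*(-136))) + (820 - 165 + 210)*(-1/1552) = -27265/29784 + 865*(-1/1552) = -27265*1/29784 - 865/1552 = -27265/29784 - 865/1552 = -8509805/5778096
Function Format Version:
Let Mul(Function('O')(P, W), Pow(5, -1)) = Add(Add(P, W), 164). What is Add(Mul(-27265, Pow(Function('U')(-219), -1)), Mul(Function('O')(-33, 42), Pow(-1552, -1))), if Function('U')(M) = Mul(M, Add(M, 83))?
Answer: Rational(-8509805, 5778096) ≈ -1.4728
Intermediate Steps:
Function('O')(P, W) = Add(820, Mul(5, P), Mul(5, W)) (Function('O')(P, W) = Mul(5, Add(Add(P, W), 164)) = Mul(5, Add(164, P, W)) = Add(820, Mul(5, P), Mul(5, W)))
Function('U')(M) = Mul(M, Add(83, M))
Add(Mul(-27265, Pow(Function('U')(-219), -1)), Mul(Function('O')(-33, 42), Pow(-1552, -1))) = Add(Mul(-27265, Pow(Mul(-219, Add(83, -219)), -1)), Mul(Add(820, Mul(5, -33), Mul(5, 42)), Pow(-1552, -1))) = Add(Mul(-27265, Pow(Mul(-219, -136), -1)), Mul(Add(820, -165, 210), Rational(-1, 1552))) = Add(Mul(-27265, Pow(29784, -1)), Mul(865, Rational(-1, 1552))) = Add(Mul(-27265, Rational(1, 29784)), Rational(-865, 1552)) = Add(Rational(-27265, 29784), Rational(-865, 1552)) = Rational(-8509805, 5778096)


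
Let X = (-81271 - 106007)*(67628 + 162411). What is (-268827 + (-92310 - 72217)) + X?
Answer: -43081677196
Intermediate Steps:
X = -43081243842 (X = -187278*230039 = -43081243842)
(-268827 + (-92310 - 72217)) + X = (-268827 + (-92310 - 72217)) - 43081243842 = (-268827 - 164527) - 43081243842 = -433354 - 43081243842 = -43081677196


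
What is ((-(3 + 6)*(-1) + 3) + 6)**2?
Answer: 324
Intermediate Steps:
((-(3 + 6)*(-1) + 3) + 6)**2 = ((-9*(-1) + 3) + 6)**2 = ((-1*(-9) + 3) + 6)**2 = ((9 + 3) + 6)**2 = (12 + 6)**2 = 18**2 = 324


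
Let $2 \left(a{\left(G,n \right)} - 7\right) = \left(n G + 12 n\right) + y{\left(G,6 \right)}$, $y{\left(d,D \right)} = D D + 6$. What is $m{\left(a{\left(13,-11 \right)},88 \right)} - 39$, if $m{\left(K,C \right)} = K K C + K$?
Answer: $\frac{2109987}{2} \approx 1.055 \cdot 10^{6}$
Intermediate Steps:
$y{\left(d,D \right)} = 6 + D^{2}$ ($y{\left(d,D \right)} = D^{2} + 6 = 6 + D^{2}$)
$a{\left(G,n \right)} = 28 + 6 n + \frac{G n}{2}$ ($a{\left(G,n \right)} = 7 + \frac{\left(n G + 12 n\right) + \left(6 + 6^{2}\right)}{2} = 7 + \frac{\left(G n + 12 n\right) + \left(6 + 36\right)}{2} = 7 + \frac{\left(12 n + G n\right) + 42}{2} = 7 + \frac{42 + 12 n + G n}{2} = 7 + \left(21 + 6 n + \frac{G n}{2}\right) = 28 + 6 n + \frac{G n}{2}$)
$m{\left(K,C \right)} = K + C K^{2}$ ($m{\left(K,C \right)} = K^{2} C + K = C K^{2} + K = K + C K^{2}$)
$m{\left(a{\left(13,-11 \right)},88 \right)} - 39 = \left(28 + 6 \left(-11\right) + \frac{1}{2} \cdot 13 \left(-11\right)\right) \left(1 + 88 \left(28 + 6 \left(-11\right) + \frac{1}{2} \cdot 13 \left(-11\right)\right)\right) - 39 = \left(28 - 66 - \frac{143}{2}\right) \left(1 + 88 \left(28 - 66 - \frac{143}{2}\right)\right) - 39 = - \frac{219 \left(1 + 88 \left(- \frac{219}{2}\right)\right)}{2} - 39 = - \frac{219 \left(1 - 9636\right)}{2} - 39 = \left(- \frac{219}{2}\right) \left(-9635\right) - 39 = \frac{2110065}{2} - 39 = \frac{2109987}{2}$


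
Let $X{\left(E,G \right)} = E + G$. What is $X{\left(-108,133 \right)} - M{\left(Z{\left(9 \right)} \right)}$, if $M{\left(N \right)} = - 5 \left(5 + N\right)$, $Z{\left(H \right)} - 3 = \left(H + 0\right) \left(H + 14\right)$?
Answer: $1100$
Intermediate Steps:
$Z{\left(H \right)} = 3 + H \left(14 + H\right)$ ($Z{\left(H \right)} = 3 + \left(H + 0\right) \left(H + 14\right) = 3 + H \left(14 + H\right)$)
$M{\left(N \right)} = -25 - 5 N$
$X{\left(-108,133 \right)} - M{\left(Z{\left(9 \right)} \right)} = \left(-108 + 133\right) - \left(-25 - 5 \left(3 + 9^{2} + 14 \cdot 9\right)\right) = 25 - \left(-25 - 5 \left(3 + 81 + 126\right)\right) = 25 - \left(-25 - 1050\right) = 25 - -1075 = 25 + 1075 = 1100$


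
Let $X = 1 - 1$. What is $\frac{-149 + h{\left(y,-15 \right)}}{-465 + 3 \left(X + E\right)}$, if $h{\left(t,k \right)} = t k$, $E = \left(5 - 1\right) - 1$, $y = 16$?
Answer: $\frac{389}{456} \approx 0.85307$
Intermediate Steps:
$E = 3$ ($E = 4 - 1 = 3$)
$X = 0$
$h{\left(t,k \right)} = k t$
$\frac{-149 + h{\left(y,-15 \right)}}{-465 + 3 \left(X + E\right)} = \frac{-149 - 240}{-465 + 3 \left(0 + 3\right)} = \frac{-149 - 240}{-465 + 3 \cdot 3} = - \frac{389}{-465 + 9} = - \frac{389}{-456} = \left(-389\right) \left(- \frac{1}{456}\right) = \frac{389}{456}$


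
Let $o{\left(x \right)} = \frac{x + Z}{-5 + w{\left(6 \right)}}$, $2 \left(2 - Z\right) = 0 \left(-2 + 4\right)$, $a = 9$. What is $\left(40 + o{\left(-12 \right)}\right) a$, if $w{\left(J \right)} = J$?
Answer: $270$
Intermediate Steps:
$Z = 2$ ($Z = 2 - \frac{0 \left(-2 + 4\right)}{2} = 2 - \frac{0 \cdot 2}{2} = 2 - 0 = 2 + 0 = 2$)
$o{\left(x \right)} = 2 + x$ ($o{\left(x \right)} = \frac{x + 2}{-5 + 6} = \frac{2 + x}{1} = \left(2 + x\right) 1 = 2 + x$)
$\left(40 + o{\left(-12 \right)}\right) a = \left(40 + \left(2 - 12\right)\right) 9 = \left(40 - 10\right) 9 = 30 \cdot 9 = 270$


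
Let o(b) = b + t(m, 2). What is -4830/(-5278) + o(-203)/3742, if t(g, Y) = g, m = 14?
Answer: 1219737/1410734 ≈ 0.86461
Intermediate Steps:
o(b) = 14 + b (o(b) = b + 14 = 14 + b)
-4830/(-5278) + o(-203)/3742 = -4830/(-5278) + (14 - 203)/3742 = -4830*(-1/5278) - 189*1/3742 = 345/377 - 189/3742 = 1219737/1410734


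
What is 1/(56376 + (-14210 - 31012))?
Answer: 1/11154 ≈ 8.9654e-5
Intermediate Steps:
1/(56376 + (-14210 - 31012)) = 1/(56376 - 45222) = 1/11154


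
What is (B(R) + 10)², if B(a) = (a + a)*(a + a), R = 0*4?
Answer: 100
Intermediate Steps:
R = 0
B(a) = 4*a² (B(a) = (2*a)*(2*a) = 4*a²)
(B(R) + 10)² = (4*0² + 10)² = (4*0 + 10)² = (0 + 10)² = 10² = 100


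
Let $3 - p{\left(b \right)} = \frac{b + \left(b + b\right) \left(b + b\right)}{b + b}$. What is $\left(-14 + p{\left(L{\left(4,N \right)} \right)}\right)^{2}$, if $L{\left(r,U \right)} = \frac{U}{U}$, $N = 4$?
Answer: $\frac{729}{4} \approx 182.25$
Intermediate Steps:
$L{\left(r,U \right)} = 1$
$p{\left(b \right)} = 3 - \frac{b + 4 b^{2}}{2 b}$ ($p{\left(b \right)} = 3 - \frac{b + \left(b + b\right) \left(b + b\right)}{b + b} = 3 - \frac{b + 2 b 2 b}{2 b} = 3 - \left(b + 4 b^{2}\right) \frac{1}{2 b} = 3 - \frac{b + 4 b^{2}}{2 b}$)
$\left(-14 + p{\left(L{\left(4,N \right)} \right)}\right)^{2} = \left(-14 + \left(\frac{5}{2} - 2\right)\right)^{2} = \left(-14 + \frac{1}{2}\right)^{2} = \left(- \frac{27}{2}\right)^{2} = \frac{729}{4}$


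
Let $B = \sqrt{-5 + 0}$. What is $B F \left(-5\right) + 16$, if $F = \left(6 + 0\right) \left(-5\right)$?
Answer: $16 + 150 i \sqrt{5} \approx 16.0 + 335.41 i$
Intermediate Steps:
$F = -30$ ($F = 6 \left(-5\right) = -30$)
$B = i \sqrt{5}$ ($B = \sqrt{-5} = i \sqrt{5} \approx 2.2361 i$)
$B F \left(-5\right) + 16 = i \sqrt{5} \left(-30\right) \left(-5\right) + 16 = - 30 i \sqrt{5} \left(-5\right) + 16 = 150 i \sqrt{5} + 16 = 16 + 150 i \sqrt{5}$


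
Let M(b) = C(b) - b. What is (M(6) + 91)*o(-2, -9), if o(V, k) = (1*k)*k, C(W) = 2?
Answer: 7047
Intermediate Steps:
o(V, k) = k² (o(V, k) = k*k = k²)
M(b) = 2 - b
(M(6) + 91)*o(-2, -9) = ((2 - 1*6) + 91)*(-9)² = ((2 - 6) + 91)*81 = (-4 + 91)*81 = 87*81 = 7047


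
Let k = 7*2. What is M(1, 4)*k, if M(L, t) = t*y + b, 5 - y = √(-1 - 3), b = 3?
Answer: 322 - 112*I ≈ 322.0 - 112.0*I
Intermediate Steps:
y = 5 - 2*I (y = 5 - √(-1 - 3) = 5 - √(-4) = 5 - 2*I ≈ 5.0 - 2.0*I)
M(L, t) = 3 + t*(5 - 2*I) (M(L, t) = t*(5 - 2*I) + 3 = 3 + t*(5 - 2*I))
k = 14
M(1, 4)*k = (3 + 4*(5 - 2*I))*14 = (3 + (20 - 8*I))*14 = (23 - 8*I)*14 = 322 - 112*I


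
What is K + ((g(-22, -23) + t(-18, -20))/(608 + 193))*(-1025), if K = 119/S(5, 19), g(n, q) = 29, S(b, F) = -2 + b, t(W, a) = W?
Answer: 20498/801 ≈ 25.591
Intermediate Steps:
K = 119/3 (K = 119/(-2 + 5) = 119/3 ≈ 39.667)
K + ((g(-22, -23) + t(-18, -20))/(608 + 193))*(-1025) = 119/3 + ((29 - 18)/(608 + 193))*(-1025) = 119/3 + (11/801)*(-1025) = 119/3 - 11275/801 = 20498/801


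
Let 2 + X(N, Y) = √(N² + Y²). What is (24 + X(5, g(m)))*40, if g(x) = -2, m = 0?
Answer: 880 + 40*√29 ≈ 1095.4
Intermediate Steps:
X(N, Y) = -2 + √(N² + Y²)
(24 + X(5, g(m)))*40 = (24 + (-2 + √(5² + (-2)²)))*40 = (24 + (-2 + √(25 + 4)))*40 = (24 + (-2 + √29))*40 = (22 + √29)*40 = 880 + 40*√29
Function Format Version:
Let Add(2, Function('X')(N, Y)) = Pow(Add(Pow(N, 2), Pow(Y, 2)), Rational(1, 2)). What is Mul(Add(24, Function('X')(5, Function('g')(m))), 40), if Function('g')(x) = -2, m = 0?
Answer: Add(880, Mul(40, Pow(29, Rational(1, 2)))) ≈ 1095.4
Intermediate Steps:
Function('X')(N, Y) = Add(-2, Pow(Add(Pow(N, 2), Pow(Y, 2)), Rational(1, 2)))
Mul(Add(24, Function('X')(5, Function('g')(m))), 40) = Mul(Add(24, Add(-2, Pow(Add(Pow(5, 2), Pow(-2, 2)), Rational(1, 2)))), 40) = Mul(Add(24, Add(-2, Pow(Add(25, 4), Rational(1, 2)))), 40) = Mul(Add(24, Add(-2, Pow(29, Rational(1, 2)))), 40) = Mul(Add(22, Pow(29, Rational(1, 2))), 40) = Add(880, Mul(40, Pow(29, Rational(1, 2))))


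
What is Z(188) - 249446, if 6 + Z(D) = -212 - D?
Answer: -249852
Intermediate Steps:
Z(D) = -218 - D (Z(D) = -6 + (-212 - D) = -218 - D)
Z(188) - 249446 = (-218 - 1*188) - 249446 = (-218 - 188) - 249446 = -406 - 249446 = -249852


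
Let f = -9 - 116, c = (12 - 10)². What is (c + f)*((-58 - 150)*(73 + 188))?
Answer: 6568848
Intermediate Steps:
c = 4 (c = 2² = 4)
f = -125
(c + f)*((-58 - 150)*(73 + 188)) = (4 - 125)*((-58 - 150)*(73 + 188)) = -(-25168)*261 = -121*(-54288) = 6568848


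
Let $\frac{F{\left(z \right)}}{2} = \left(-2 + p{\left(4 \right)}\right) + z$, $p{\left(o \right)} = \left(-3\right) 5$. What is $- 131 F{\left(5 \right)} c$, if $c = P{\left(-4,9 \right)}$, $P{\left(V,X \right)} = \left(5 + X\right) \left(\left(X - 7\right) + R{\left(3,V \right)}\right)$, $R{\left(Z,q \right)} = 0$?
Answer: $88032$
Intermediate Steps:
$p{\left(o \right)} = -15$
$F{\left(z \right)} = -34 + 2 z$ ($F{\left(z \right)} = 2 \left(\left(-2 - 15\right) + z\right) = 2 \left(-17 + z\right) = -34 + 2 z$)
$P{\left(V,X \right)} = \left(-7 + X\right) \left(5 + X\right)$ ($P{\left(V,X \right)} = \left(5 + X\right) \left(\left(X - 7\right) + 0\right) = \left(5 + X\right) \left(\left(-7 + X\right) + 0\right) = \left(5 + X\right) \left(-7 + X\right) = \left(-7 + X\right) \left(5 + X\right)$)
$c = 28$ ($c = -35 + 9^{2} - 18 = -35 + 81 - 18 = 28$)
$- 131 F{\left(5 \right)} c = - 131 \left(-34 + 2 \cdot 5\right) 28 = - 131 \left(-34 + 10\right) 28 = \left(-131\right) \left(-24\right) 28 = 3144 \cdot 28 = 88032$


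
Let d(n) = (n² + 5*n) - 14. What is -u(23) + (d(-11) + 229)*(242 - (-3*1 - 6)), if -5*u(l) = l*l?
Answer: 353184/5 ≈ 70637.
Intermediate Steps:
u(l) = -l²/5 (u(l) = -l*l/5 = -l²/5)
d(n) = -14 + n² + 5*n
-u(23) + (d(-11) + 229)*(242 - (-3*1 - 6)) = -(-1)*23²/5 + ((-14 + (-11)² + 5*(-11)) + 229)*(242 - (-3*1 - 6)) = -(-1)*529/5 + ((-14 + 121 - 55) + 229)*(242 - (-3 - 6)) = -1*(-529/5) + (52 + 229)*(242 - 1*(-9)) = 529/5 + 281*(242 + 9) = 529/5 + 281*251 = 529/5 + 70531 = 353184/5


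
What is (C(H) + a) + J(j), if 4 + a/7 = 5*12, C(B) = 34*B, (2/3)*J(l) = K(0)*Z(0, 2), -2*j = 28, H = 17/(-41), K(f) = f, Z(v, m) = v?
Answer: 15494/41 ≈ 377.90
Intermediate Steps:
H = -17/41 (H = 17*(-1/41) = -17/41 ≈ -0.41463)
j = -14 (j = -1/2*28 = -14)
J(l) = 0 (J(l) = 3*(0*0)/2 = (3/2)*0 = 0)
a = 392 (a = -28 + 7*(5*12) = -28 + 7*60 = -28 + 420 = 392)
(C(H) + a) + J(j) = (34*(-17/41) + 392) + 0 = (-578/41 + 392) + 0 = 15494/41 + 0 = 15494/41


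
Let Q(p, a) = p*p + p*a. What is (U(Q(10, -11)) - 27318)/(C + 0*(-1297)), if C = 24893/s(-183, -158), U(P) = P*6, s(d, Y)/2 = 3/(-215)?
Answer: 164268/5351995 ≈ 0.030693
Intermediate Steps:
s(d, Y) = -6/215 (s(d, Y) = 2*(3/(-215)) = 2*(3*(-1/215)) = 2*(-3/215) = -6/215)
Q(p, a) = p² + a*p
U(P) = 6*P
C = -5351995/6 (C = 24893/(-6/215) = 24893*(-215/6) = -5351995/6 ≈ -8.9200e+5)
(U(Q(10, -11)) - 27318)/(C + 0*(-1297)) = (6*(10*(-11 + 10)) - 27318)/(-5351995/6 + 0*(-1297)) = (6*(10*(-1)) - 27318)/(-5351995/6 + 0) = (6*(-10) - 27318)/(-5351995/6) = (-60 - 27318)*(-6/5351995) = -27378*(-6/5351995) = 164268/5351995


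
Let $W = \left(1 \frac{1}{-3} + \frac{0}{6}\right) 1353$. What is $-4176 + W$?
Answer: $-4627$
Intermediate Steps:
$W = -451$ ($W = \left(1 \left(- \frac{1}{3}\right) + 0 \cdot \frac{1}{6}\right) 1353 = \left(- \frac{1}{3} + 0\right) 1353 = \left(- \frac{1}{3}\right) 1353 = -451$)
$-4176 + W = -4176 - 451 = -4627$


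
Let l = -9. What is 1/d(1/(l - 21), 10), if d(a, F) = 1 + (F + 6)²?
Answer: 1/257 ≈ 0.0038911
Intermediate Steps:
d(a, F) = 1 + (6 + F)²
1/d(1/(l - 21), 10) = 1/(1 + (6 + 10)²) = 1/(1 + 16²) = 1/(1 + 256) = 1/257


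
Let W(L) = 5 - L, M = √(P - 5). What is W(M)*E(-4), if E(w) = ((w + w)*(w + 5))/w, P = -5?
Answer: 10 - 2*I*√10 ≈ 10.0 - 6.3246*I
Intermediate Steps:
E(w) = 10 + 2*w (E(w) = ((2*w)*(5 + w))/w = (2*w*(5 + w))/w = 10 + 2*w)
M = I*√10 (M = √(-5 - 5) = √(-10) = I*√10 ≈ 3.1623*I)
W(M)*E(-4) = (5 - I*√10)*(10 + 2*(-4)) = (5 - I*√10)*(10 - 8) = (5 - I*√10)*2 = 10 - 2*I*√10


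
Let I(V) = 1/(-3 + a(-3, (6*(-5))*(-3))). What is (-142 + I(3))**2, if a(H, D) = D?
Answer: 152596609/7569 ≈ 20161.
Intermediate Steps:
I(V) = 1/87 (I(V) = 1/(-3 + (6*(-5))*(-3)) = 1/(-3 - 30*(-3)) = 1/(-3 + 90) = 1/87)
(-142 + I(3))**2 = (-142 + 1/87)**2 = (-12353/87)**2 = 152596609/7569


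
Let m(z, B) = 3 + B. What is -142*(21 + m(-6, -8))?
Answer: -2272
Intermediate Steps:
-142*(21 + m(-6, -8)) = -142*(21 + (3 - 8)) = -142*(21 - 5) = -142*16 = -2272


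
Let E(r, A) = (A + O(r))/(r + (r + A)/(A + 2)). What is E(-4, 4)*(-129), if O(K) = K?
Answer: 0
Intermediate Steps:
E(r, A) = (A + r)/(r + (A + r)/(2 + A)) (E(r, A) = (A + r)/(r + (r + A)/(A + 2)) = (A + r)/(r + (A + r)/(2 + A)))
E(-4, 4)*(-129) = ((4² + 2*4 + 2*(-4) + 4*(-4))/(4 + 3*(-4) + 4*(-4)))*(-129) = ((16 + 8 - 8 - 16)/(4 - 12 - 16))*(-129) = (0/(-24))*(-129) = -1/24*0*(-129) = 0*(-129) = 0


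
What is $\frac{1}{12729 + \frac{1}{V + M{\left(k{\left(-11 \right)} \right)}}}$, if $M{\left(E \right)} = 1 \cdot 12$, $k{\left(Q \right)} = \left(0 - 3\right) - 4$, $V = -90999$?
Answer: $\frac{90987}{1158173522} \approx 7.8561 \cdot 10^{-5}$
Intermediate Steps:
$k{\left(Q \right)} = -7$ ($k{\left(Q \right)} = -3 - 4 = -7$)
$M{\left(E \right)} = 12$
$\frac{1}{12729 + \frac{1}{V + M{\left(k{\left(-11 \right)} \right)}}} = \frac{1}{12729 + \frac{1}{-90999 + 12}} = \frac{1}{12729 + \frac{1}{-90987}} = \frac{1}{12729 - \frac{1}{90987}} = \frac{1}{\frac{1158173522}{90987}} = \frac{90987}{1158173522}$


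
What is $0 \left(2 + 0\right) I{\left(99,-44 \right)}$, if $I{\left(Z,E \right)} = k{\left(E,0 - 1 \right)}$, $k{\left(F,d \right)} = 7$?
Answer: $0$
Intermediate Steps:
$I{\left(Z,E \right)} = 7$
$0 \left(2 + 0\right) I{\left(99,-44 \right)} = 0 \left(2 + 0\right) 7 = 0 \cdot 2 \cdot 7 = 0 \cdot 7 = 0$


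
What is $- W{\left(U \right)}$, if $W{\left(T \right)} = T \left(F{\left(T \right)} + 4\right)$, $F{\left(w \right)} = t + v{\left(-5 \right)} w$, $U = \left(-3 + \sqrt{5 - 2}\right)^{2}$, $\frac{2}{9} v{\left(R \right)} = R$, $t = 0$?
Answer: $5622 - 3216 \sqrt{3} \approx 51.725$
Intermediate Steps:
$v{\left(R \right)} = \frac{9 R}{2}$
$U = \left(-3 + \sqrt{3}\right)^{2} \approx 1.6077$
$F{\left(w \right)} = - \frac{45 w}{2}$ ($F{\left(w \right)} = 0 + \frac{9}{2} \left(-5\right) w = 0 - \frac{45 w}{2} = - \frac{45 w}{2}$)
$W{\left(T \right)} = T \left(4 - \frac{45 T}{2}\right)$ ($W{\left(T \right)} = T \left(- \frac{45 T}{2} + 4\right) = T \left(4 - \frac{45 T}{2}\right)$)
$- W{\left(U \right)} = - \frac{\left(3 - \sqrt{3}\right)^{2} \left(8 - 45 \left(3 - \sqrt{3}\right)^{2}\right)}{2}$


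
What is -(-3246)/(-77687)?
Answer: -3246/77687 ≈ -0.041783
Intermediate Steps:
-(-3246)/(-77687) = -(-3246)*(-1)/77687 = -1*3246/77687 = -3246/77687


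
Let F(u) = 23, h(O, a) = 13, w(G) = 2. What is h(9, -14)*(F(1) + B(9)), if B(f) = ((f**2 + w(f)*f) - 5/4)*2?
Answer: 5681/2 ≈ 2840.5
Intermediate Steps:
B(f) = -5/2 + 2*f**2 + 4*f (B(f) = ((f**2 + 2*f) - 5/4)*2 = (-5/4 + f**2 + 2*f)*2 = -5/2 + 2*f**2 + 4*f)
h(9, -14)*(F(1) + B(9)) = 13*(23 + (-5/2 + 2*9**2 + 4*9)) = 13*(23 + (-5/2 + 2*81 + 36)) = 13*(23 + (-5/2 + 162 + 36)) = 13*(23 + 391/2) = 13*(437/2) = 5681/2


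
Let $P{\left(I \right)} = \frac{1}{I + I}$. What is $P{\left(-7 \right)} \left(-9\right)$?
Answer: $\frac{9}{14} \approx 0.64286$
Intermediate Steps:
$P{\left(I \right)} = \frac{1}{2 I}$
$P{\left(-7 \right)} \left(-9\right) = \frac{1}{2 \left(-7\right)} \left(-9\right) = \frac{1}{2} \left(- \frac{1}{7}\right) \left(-9\right) = \left(- \frac{1}{14}\right) \left(-9\right) = \frac{9}{14}$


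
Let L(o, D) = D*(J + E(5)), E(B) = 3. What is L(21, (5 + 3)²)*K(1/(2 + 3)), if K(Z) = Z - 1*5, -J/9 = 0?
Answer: -4608/5 ≈ -921.60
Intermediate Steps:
J = 0 (J = -9*0 = 0)
L(o, D) = 3*D (L(o, D) = D*(0 + 3) = D*3 = 3*D)
K(Z) = -5 + Z (K(Z) = Z - 5 = -5 + Z)
L(21, (5 + 3)²)*K(1/(2 + 3)) = (3*(5 + 3)²)*(-5 + 1/(2 + 3)) = (3*8²)*(-5 + 1/5) = (3*64)*(-5 + ⅕) = 192*(-24/5) = -4608/5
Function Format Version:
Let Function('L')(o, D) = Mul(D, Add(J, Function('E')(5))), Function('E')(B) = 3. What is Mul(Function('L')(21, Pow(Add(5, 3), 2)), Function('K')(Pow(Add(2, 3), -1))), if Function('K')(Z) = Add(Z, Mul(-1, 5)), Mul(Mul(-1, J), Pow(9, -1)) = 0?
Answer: Rational(-4608, 5) ≈ -921.60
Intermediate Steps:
J = 0 (J = Mul(-9, 0) = 0)
Function('L')(o, D) = Mul(3, D) (Function('L')(o, D) = Mul(D, Add(0, 3)) = Mul(D, 3) = Mul(3, D))
Function('K')(Z) = Add(-5, Z) (Function('K')(Z) = Add(Z, -5) = Add(-5, Z))
Mul(Function('L')(21, Pow(Add(5, 3), 2)), Function('K')(Pow(Add(2, 3), -1))) = Mul(Mul(3, Pow(Add(5, 3), 2)), Add(-5, Pow(Add(2, 3), -1))) = Mul(Mul(3, Pow(8, 2)), Add(-5, Pow(5, -1))) = Mul(Mul(3, 64), Add(-5, Rational(1, 5))) = Mul(192, Rational(-24, 5)) = Rational(-4608, 5)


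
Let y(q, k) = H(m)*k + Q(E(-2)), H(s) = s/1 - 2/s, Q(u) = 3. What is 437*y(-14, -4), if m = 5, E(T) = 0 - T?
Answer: -33649/5 ≈ -6729.8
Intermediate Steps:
E(T) = -T
H(s) = s - 2/s (H(s) = s*1 - 2/s = s - 2/s)
y(q, k) = 3 + 23*k/5 (y(q, k) = (5 - 2/5)*k + 3 = 23*k/5 + 3 = 3 + 23*k/5)
437*y(-14, -4) = 437*(3 + (23/5)*(-4)) = 437*(3 - 92/5) = 437*(-77/5) = -33649/5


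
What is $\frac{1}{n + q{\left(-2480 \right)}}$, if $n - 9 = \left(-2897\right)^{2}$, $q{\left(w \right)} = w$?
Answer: $\frac{1}{8390138} \approx 1.1919 \cdot 10^{-7}$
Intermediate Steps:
$n = 8392618$ ($n = 9 + \left(-2897\right)^{2} = 9 + 8392609 = 8392618$)
$\frac{1}{n + q{\left(-2480 \right)}} = \frac{1}{8392618 - 2480} = \frac{1}{8390138}$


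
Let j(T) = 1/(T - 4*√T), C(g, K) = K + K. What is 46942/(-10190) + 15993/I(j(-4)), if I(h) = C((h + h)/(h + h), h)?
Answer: -162992141/5095 - 63972*I ≈ -31991.0 - 63972.0*I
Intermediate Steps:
C(g, K) = 2*K
I(h) = 2*h
46942/(-10190) + 15993/I(j(-4)) = 46942/(-10190) + 15993/((2/(-4 - 8*I))) = 46942*(-1/10190) + 15993/((2/(-4 - 8*I))) = -23471/5095 + 15993/((2/(-4 - 8*I))) = -23471/5095 + 15993/((2*((-4 + 8*I)/80))) = -23471/5095 + 15993/(((-4 + 8*I)/40)) = -23471/5095 + 15993*(-2 - 4*I) = -23471/5095 + (-31986 - 63972*I) = -162992141/5095 - 63972*I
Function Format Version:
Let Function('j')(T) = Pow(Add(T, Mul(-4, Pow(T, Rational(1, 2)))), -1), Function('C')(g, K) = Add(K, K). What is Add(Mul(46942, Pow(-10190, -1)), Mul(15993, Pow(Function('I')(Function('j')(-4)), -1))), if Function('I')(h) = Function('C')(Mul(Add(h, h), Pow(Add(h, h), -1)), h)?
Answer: Add(Rational(-162992141, 5095), Mul(-63972, I)) ≈ Add(-31991., Mul(-63972., I))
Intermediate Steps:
Function('C')(g, K) = Mul(2, K)
Function('I')(h) = Mul(2, h)
Add(Mul(46942, Pow(-10190, -1)), Mul(15993, Pow(Function('I')(Function('j')(-4)), -1))) = Add(Mul(46942, Pow(-10190, -1)), Mul(15993, Pow(Mul(2, Pow(Add(-4, Mul(-4, Pow(-4, Rational(1, 2)))), -1)), -1))) = Add(Mul(46942, Rational(-1, 10190)), Mul(15993, Pow(Mul(2, Pow(Add(-4, Mul(-4, Mul(2, I))), -1)), -1))) = Add(Rational(-23471, 5095), Mul(15993, Pow(Mul(2, Pow(Add(-4, Mul(-8, I)), -1)), -1))) = Add(Rational(-23471, 5095), Mul(15993, Pow(Mul(2, Mul(Rational(1, 80), Add(-4, Mul(8, I)))), -1))) = Add(Rational(-23471, 5095), Mul(15993, Pow(Mul(Rational(1, 40), Add(-4, Mul(8, I))), -1))) = Add(Rational(-23471, 5095), Mul(15993, Add(-2, Mul(-4, I)))) = Add(Rational(-23471, 5095), Add(-31986, Mul(-63972, I))) = Add(Rational(-162992141, 5095), Mul(-63972, I))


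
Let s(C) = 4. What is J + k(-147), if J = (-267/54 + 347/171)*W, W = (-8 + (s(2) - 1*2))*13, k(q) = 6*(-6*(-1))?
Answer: 15013/57 ≈ 263.39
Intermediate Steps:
k(q) = 36 (k(q) = 6*6 = 36)
W = -78 (W = (-8 + (4 - 1*2))*13 = (-8 + (4 - 2))*13 = (-8 + 2)*13 = -6*13 = -78)
J = 12961/57 (J = (-267/54 + 347/171)*(-78) = (-267*1/54 + 347*(1/171))*(-78) = (-89/18 + 347/171)*(-78) = -997/342*(-78) = 12961/57 ≈ 227.39)
J + k(-147) = 12961/57 + 36 = 15013/57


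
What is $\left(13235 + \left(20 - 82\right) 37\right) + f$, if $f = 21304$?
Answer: $32245$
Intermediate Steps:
$\left(13235 + \left(20 - 82\right) 37\right) + f = \left(13235 + \left(20 - 82\right) 37\right) + 21304 = \left(13235 - 2294\right) + 21304 = 10941 + 21304 = 32245$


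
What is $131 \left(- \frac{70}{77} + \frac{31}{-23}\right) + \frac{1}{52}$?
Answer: $- \frac{3889399}{13156} \approx -295.64$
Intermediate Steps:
$131 \left(- \frac{70}{77} + \frac{31}{-23}\right) + \frac{1}{52} = 131 \left(\left(-70\right) \frac{1}{77} + 31 \left(- \frac{1}{23}\right)\right) + \frac{1}{52} = 131 \left(- \frac{10}{11} - \frac{31}{23}\right) + \frac{1}{52} = 131 \left(- \frac{571}{253}\right) + \frac{1}{52} = - \frac{74801}{253} + \frac{1}{52} = - \frac{3889399}{13156}$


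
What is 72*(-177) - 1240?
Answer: -13984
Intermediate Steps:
72*(-177) - 1240 = -12744 - 1240 = -13984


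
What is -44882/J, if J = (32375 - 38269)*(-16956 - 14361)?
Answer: -22441/92291199 ≈ -0.00024315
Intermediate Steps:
J = 184582398 (J = -5894*(-31317) = 184582398)
-44882/J = -44882/184582398 = -44882*1/184582398 = -22441/92291199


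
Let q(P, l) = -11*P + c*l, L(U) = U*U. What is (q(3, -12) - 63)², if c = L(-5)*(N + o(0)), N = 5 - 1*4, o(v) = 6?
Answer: 4822416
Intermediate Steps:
L(U) = U²
N = 1 (N = 5 - 4 = 1)
c = 175 (c = (-5)²*(1 + 6) = 25*7 = 175)
q(P, l) = -11*P + 175*l
(q(3, -12) - 63)² = ((-11*3 + 175*(-12)) - 63)² = ((-33 - 2100) - 63)² = (-2133 - 63)² = (-2196)² = 4822416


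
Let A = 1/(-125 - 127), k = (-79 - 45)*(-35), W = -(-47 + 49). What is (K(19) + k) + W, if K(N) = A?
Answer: 1093175/252 ≈ 4338.0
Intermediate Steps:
W = -2 (W = -1*2 = -2)
k = 4340 (k = -124*(-35) = 4340)
A = -1/252 (A = 1/(-252) = -1/252 ≈ -0.0039683)
K(N) = -1/252
(K(19) + k) + W = (-1/252 + 4340) - 2 = 1093679/252 - 2 = 1093175/252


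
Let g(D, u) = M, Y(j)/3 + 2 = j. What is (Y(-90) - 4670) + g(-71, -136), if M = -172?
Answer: -5118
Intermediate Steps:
Y(j) = -6 + 3*j
g(D, u) = -172
(Y(-90) - 4670) + g(-71, -136) = ((-6 + 3*(-90)) - 4670) - 172 = ((-6 - 270) - 4670) - 172 = (-276 - 4670) - 172 = -4946 - 172 = -5118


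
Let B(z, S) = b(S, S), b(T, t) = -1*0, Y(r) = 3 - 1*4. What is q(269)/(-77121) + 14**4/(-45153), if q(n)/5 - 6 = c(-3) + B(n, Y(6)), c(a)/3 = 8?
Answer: -329939254/386916057 ≈ -0.85274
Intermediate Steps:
Y(r) = -1 (Y(r) = 3 - 4 = -1)
c(a) = 24 (c(a) = 3*8 = 24)
b(T, t) = 0
B(z, S) = 0
q(n) = 150 (q(n) = 30 + 5*(24 + 0) = 30 + 5*24 = 30 + 120 = 150)
q(269)/(-77121) + 14**4/(-45153) = 150/(-77121) + 14**4/(-45153) = 150*(-1/77121) + 38416*(-1/45153) = -50/25707 - 38416/45153 = -329939254/386916057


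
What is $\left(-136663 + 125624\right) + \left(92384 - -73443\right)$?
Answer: $154788$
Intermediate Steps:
$\left(-136663 + 125624\right) + \left(92384 - -73443\right) = -11039 + \left(92384 + 73443\right) = -11039 + 165827 = 154788$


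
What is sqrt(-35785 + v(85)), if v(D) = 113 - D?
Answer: 3*I*sqrt(3973) ≈ 189.1*I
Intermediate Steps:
sqrt(-35785 + v(85)) = sqrt(-35785 + (113 - 1*85)) = sqrt(-35785 + (113 - 85)) = sqrt(-35785 + 28) = sqrt(-35757) = 3*I*sqrt(3973)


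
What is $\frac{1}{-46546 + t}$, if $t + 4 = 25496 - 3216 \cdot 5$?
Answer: $- \frac{1}{37134} \approx -2.6929 \cdot 10^{-5}$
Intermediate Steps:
$t = 9412$ ($t = -4 + \left(25496 - 3216 \cdot 5\right) = -4 + \left(25496 - 16080\right) = -4 + 9416 = 9412$)
$\frac{1}{-46546 + t} = \frac{1}{-46546 + 9412} = \frac{1}{-37134} = - \frac{1}{37134}$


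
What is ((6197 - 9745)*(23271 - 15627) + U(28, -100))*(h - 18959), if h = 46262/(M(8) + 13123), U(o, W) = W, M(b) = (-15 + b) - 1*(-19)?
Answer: 6752595073325436/13135 ≈ 5.1409e+11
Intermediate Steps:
M(b) = 4 + b (M(b) = (-15 + b) + 19 = 4 + b)
h = 46262/13135 (h = 46262/((4 + 8) + 13123) = 46262/(12 + 13123) = 46262/13135 ≈ 3.5220)
((6197 - 9745)*(23271 - 15627) + U(28, -100))*(h - 18959) = ((6197 - 9745)*(23271 - 15627) - 100)*(46262/13135 - 18959) = (-3548*7644 - 100)*(-248980203/13135) = (-27120912 - 100)*(-248980203/13135) = -27121012*(-248980203/13135) = 6752595073325436/13135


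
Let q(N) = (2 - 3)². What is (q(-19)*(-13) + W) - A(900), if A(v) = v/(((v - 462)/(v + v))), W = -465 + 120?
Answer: -296134/73 ≈ -4056.6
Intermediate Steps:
W = -345
q(N) = 1 (q(N) = (-1)² = 1)
A(v) = 2*v²/(-462 + v) (A(v) = v/(((-462 + v)/((2*v)))) = v/(((-462 + v)*(1/(2*v)))) = v/(((-462 + v)/(2*v))) = v*(2*v/(-462 + v)) = 2*v²/(-462 + v))
(q(-19)*(-13) + W) - A(900) = (1*(-13) - 345) - 2*900²/(-462 + 900) = (-13 - 345) - 2*810000/438 = -358 - 2*810000/438 = -358 - 1*270000/73 = -358 - 270000/73 = -296134/73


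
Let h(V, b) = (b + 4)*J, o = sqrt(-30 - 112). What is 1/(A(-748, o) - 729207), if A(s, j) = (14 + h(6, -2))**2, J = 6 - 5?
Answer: -1/728951 ≈ -1.3718e-6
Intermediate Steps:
J = 1
o = I*sqrt(142) (o = sqrt(-142) = I*sqrt(142) ≈ 11.916*I)
h(V, b) = 4 + b (h(V, b) = (b + 4)*1 = (4 + b)*1 = 4 + b)
A(s, j) = 256 (A(s, j) = (14 + (4 - 2))**2 = (14 + 2)**2 = 16**2 = 256)
1/(A(-748, o) - 729207) = 1/(256 - 729207) = 1/(-728951) = -1/728951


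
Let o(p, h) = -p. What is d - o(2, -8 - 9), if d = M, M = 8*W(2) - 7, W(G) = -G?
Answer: -21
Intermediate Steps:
M = -23 (M = 8*(-1*2) - 7 = 8*(-2) - 7 = -16 - 7 = -23)
d = -23
d - o(2, -8 - 9) = -23 - (-1)*2 = -23 - 1*(-2) = -23 + 2 = -21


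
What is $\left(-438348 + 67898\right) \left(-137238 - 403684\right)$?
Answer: $200384554900$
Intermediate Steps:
$\left(-438348 + 67898\right) \left(-137238 - 403684\right) = \left(-370450\right) \left(-540922\right) = 200384554900$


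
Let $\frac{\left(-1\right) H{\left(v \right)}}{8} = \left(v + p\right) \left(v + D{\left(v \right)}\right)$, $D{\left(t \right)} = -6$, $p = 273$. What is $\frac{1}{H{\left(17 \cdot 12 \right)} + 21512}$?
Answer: $- \frac{1}{734056} \approx -1.3623 \cdot 10^{-6}$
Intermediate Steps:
$H{\left(v \right)} = - 8 \left(-6 + v\right) \left(273 + v\right)$ ($H{\left(v \right)} = - 8 \left(v + 273\right) \left(v - 6\right) = - 8 \left(273 + v\right) \left(-6 + v\right) = - 8 \left(-6 + v\right) \left(273 + v\right)$)
$\frac{1}{H{\left(17 \cdot 12 \right)} + 21512} = \frac{1}{\left(13104 - 2136 \cdot 17 \cdot 12 - 8 \left(17 \cdot 12\right)^{2}\right) + 21512} = \frac{1}{\left(13104 - 435744 - 8 \cdot 204^{2}\right) + 21512} = \frac{1}{\left(13104 - 435744 - 332928\right) + 21512} = \frac{1}{-755568 + 21512} = \frac{1}{-734056} = - \frac{1}{734056}$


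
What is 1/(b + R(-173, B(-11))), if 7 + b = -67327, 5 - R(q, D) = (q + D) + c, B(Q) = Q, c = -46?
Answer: -1/67099 ≈ -1.4903e-5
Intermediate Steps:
R(q, D) = 51 - D - q (R(q, D) = 5 - ((q + D) - 46) = 5 - ((D + q) - 46) = 5 - (-46 + D + q) = 5 + (46 - D - q) = 51 - D - q)
b = -67334 (b = -7 - 67327 = -67334)
1/(b + R(-173, B(-11))) = 1/(-67334 + (51 - 1*(-11) - 1*(-173))) = 1/(-67334 + (51 + 11 + 173)) = 1/(-67334 + 235) = 1/(-67099) = -1/67099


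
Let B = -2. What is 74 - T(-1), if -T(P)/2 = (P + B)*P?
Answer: 80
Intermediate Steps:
T(P) = -2*P*(-2 + P) (T(P) = -2*(P - 2)*P = -2*(-2 + P)*P = -2*P*(-2 + P))
74 - T(-1) = 74 - 2*(-1)*(2 - 1*(-1)) = 74 - 2*(-1)*(2 + 1) = 74 - 2*(-1)*3 = 74 - 1*(-6) = 74 + 6 = 80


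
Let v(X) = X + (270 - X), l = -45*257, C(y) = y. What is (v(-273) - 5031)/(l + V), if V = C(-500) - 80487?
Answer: 207/4024 ≈ 0.051441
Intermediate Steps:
V = -80987 (V = -500 - 80487 = -80987)
l = -11565
v(X) = 270
(v(-273) - 5031)/(l + V) = (270 - 5031)/(-11565 - 80987) = -4761/(-92552) = -4761*(-1/92552) = 207/4024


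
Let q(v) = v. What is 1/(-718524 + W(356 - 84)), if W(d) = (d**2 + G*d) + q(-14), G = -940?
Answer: -1/900234 ≈ -1.1108e-6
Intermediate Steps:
W(d) = -14 + d**2 - 940*d (W(d) = (d**2 - 940*d) - 14 = -14 + d**2 - 940*d)
1/(-718524 + W(356 - 84)) = 1/(-718524 + (-14 + (356 - 84)**2 - 940*(356 - 84))) = 1/(-718524 + (-14 + 272**2 - 940*272)) = 1/(-718524 + (-14 + 73984 - 255680)) = 1/(-718524 - 181710) = 1/(-900234) = -1/900234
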